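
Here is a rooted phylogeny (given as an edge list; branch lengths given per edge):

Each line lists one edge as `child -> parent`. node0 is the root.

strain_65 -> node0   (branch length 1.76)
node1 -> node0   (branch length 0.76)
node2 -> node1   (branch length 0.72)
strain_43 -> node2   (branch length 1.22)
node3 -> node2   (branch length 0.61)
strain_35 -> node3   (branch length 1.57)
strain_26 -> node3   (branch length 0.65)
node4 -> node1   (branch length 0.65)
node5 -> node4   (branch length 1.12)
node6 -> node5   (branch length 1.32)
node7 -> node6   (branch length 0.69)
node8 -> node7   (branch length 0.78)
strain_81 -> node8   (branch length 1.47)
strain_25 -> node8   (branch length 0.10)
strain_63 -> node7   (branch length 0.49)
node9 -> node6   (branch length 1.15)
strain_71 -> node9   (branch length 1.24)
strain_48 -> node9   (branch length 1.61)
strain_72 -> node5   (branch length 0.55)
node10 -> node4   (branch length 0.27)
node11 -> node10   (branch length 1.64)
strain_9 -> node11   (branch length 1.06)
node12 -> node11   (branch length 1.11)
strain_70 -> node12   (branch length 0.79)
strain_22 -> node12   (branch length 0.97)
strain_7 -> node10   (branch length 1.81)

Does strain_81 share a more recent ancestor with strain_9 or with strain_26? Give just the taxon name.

The MRCA of strain_81 and strain_9 subtends (((((strain_81,strain_25),strain_63),(strain_71,strain_48)),strain_72),((strain_9,(strain_70,strain_22)),strain_7)) (10 taxa).
The MRCA of strain_81 and strain_26 subtends ((strain_43,(strain_35,strain_26)),(((((strain_81,strain_25),strain_63),(strain_71,strain_48)),strain_72),((strain_9,(strain_70,strain_22)),strain_7))) (13 taxa).
The first is nested inside the second, so strain_81 shares a more recent common ancestor with strain_9.

strain_9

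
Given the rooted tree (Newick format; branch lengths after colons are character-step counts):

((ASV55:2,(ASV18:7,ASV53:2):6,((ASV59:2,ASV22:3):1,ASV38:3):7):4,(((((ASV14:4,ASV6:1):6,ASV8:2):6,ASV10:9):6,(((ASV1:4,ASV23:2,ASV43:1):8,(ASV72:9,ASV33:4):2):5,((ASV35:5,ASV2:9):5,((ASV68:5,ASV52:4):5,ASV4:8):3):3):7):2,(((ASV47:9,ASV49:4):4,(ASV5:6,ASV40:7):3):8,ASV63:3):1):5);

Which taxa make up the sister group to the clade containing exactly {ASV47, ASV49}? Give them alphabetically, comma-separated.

ASV40, ASV5

The clade containing exactly {ASV47, ASV49} attaches to the tree at the node subtending ((ASV47,ASV49),(ASV5,ASV40)).
The other lineage descending from that same node — the sister group — is (ASV5,ASV40); its 2 tips in alphabetical order are the answer.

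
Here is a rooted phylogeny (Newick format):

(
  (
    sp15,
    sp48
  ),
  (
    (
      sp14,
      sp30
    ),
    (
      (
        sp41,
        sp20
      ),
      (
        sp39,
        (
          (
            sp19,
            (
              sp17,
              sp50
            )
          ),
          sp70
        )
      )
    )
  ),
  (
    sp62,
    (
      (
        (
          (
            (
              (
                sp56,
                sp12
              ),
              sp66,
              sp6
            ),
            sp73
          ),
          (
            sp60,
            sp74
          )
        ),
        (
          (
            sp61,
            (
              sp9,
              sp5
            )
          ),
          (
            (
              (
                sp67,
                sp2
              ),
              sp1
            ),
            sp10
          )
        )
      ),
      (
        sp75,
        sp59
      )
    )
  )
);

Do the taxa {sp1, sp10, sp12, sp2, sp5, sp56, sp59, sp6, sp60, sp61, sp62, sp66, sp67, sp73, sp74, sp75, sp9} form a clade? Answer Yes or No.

The most recent common ancestor of these taxa subtends (sp62,((((((sp56,sp12),sp66,sp6),sp73),(sp60,sp74)),((sp61,(sp9,sp5)),(((sp67,sp2),sp1),sp10))),(sp75,sp59))).
That clade has exactly 17 tips — every listed taxon and nothing else — so the group is monophyletic.

Yes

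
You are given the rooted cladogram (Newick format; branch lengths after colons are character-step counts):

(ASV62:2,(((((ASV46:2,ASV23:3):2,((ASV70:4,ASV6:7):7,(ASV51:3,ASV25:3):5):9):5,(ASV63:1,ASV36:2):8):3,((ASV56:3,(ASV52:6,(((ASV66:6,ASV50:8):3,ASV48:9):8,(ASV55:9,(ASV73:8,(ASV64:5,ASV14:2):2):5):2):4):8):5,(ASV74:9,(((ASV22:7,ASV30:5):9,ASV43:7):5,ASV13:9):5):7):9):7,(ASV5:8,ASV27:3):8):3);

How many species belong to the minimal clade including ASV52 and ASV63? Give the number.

The MRCA of ASV52 and ASV63 is the node subtending ((((ASV46,ASV23),((ASV70,ASV6),(ASV51,ASV25))),(ASV63,ASV36)),((ASV56,(ASV52,(((ASV66,ASV50),ASV48),(ASV55,(ASV73,(ASV64,ASV14)))))),(ASV74,(((ASV22,ASV30),ASV43),ASV13)))).
That clade contains 22 terminal taxa: ASV13, ASV14, ASV22, ASV23, ASV25, ASV30, ASV36, ASV43, ASV46, ASV48, ASV50, ASV51, ASV52, ASV55, ASV56, ASV6, ASV63, ASV64, ASV66, ASV70, ASV73, ASV74.

22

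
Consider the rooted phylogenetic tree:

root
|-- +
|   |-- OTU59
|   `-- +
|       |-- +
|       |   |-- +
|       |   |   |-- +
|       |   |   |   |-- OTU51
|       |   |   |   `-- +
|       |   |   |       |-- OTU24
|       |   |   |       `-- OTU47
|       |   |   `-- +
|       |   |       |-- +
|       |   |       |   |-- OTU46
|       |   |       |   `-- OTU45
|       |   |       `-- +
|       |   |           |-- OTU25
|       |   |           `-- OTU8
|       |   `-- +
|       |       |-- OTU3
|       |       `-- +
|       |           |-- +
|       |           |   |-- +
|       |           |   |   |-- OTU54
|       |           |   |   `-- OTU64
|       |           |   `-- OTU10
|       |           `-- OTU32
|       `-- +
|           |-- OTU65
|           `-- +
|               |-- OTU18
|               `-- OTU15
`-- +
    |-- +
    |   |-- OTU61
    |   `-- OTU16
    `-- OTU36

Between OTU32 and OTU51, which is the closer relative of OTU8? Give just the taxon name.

The MRCA of OTU8 and OTU51 subtends ((OTU51,(OTU24,OTU47)),((OTU46,OTU45),(OTU25,OTU8))) (7 taxa).
The MRCA of OTU8 and OTU32 subtends (((OTU51,(OTU24,OTU47)),((OTU46,OTU45),(OTU25,OTU8))),(OTU3,(((OTU54,OTU64),OTU10),OTU32))) (12 taxa).
The first is nested inside the second, so OTU8 shares a more recent common ancestor with OTU51.

OTU51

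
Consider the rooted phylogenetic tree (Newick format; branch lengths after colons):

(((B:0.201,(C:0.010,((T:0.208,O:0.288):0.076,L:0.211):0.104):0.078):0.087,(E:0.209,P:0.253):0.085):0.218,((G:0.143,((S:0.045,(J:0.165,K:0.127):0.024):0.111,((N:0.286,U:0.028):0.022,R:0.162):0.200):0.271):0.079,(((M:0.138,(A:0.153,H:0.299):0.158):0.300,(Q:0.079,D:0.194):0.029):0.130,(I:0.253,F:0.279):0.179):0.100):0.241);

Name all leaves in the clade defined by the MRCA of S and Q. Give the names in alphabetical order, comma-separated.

A, D, F, G, H, I, J, K, M, N, Q, R, S, U

Tracing S: it sits inside (S,(J,K)).
Tracing Q: it sits inside (Q,D).
The smallest clade enclosing both is ((G,((S,(J,K)),((N,U),R))),(((M,(A,H)),(Q,D)),(I,F))); the answer is its 14 terminal taxa in alphabetical order.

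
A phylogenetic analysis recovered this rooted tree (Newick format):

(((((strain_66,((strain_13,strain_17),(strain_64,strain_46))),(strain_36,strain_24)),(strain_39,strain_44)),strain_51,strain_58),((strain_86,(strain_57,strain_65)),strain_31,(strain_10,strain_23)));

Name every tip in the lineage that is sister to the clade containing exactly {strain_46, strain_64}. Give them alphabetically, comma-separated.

The clade containing exactly {strain_46, strain_64} attaches to the tree at the node subtending ((strain_13,strain_17),(strain_64,strain_46)).
The other lineage descending from that same node — the sister group — is (strain_13,strain_17); its 2 tips in alphabetical order are the answer.

strain_13, strain_17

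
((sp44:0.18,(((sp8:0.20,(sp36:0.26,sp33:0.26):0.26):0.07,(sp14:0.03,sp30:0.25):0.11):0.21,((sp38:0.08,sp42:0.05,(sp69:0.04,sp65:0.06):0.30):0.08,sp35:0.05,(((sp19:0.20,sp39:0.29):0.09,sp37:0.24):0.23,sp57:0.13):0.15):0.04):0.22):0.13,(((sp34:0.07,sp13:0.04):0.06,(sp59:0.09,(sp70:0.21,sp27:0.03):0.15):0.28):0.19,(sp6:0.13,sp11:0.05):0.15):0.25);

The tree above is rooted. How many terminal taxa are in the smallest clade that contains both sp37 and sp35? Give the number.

The MRCA of sp37 and sp35 is the node subtending ((sp38,sp42,(sp69,sp65)),sp35,(((sp19,sp39),sp37),sp57)).
That clade contains 9 terminal taxa: sp19, sp35, sp37, sp38, sp39, sp42, sp57, sp65, sp69.

9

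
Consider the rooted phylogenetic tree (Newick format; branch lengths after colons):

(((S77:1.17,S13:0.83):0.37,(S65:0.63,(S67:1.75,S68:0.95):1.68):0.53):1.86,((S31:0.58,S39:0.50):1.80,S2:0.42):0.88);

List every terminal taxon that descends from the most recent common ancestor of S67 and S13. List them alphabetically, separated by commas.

S13, S65, S67, S68, S77

Tracing S67: it sits inside (S67,S68).
Tracing S13: it sits inside (S77,S13).
The smallest clade enclosing both is ((S77,S13),(S65,(S67,S68))); the answer is its 5 terminal taxa in alphabetical order.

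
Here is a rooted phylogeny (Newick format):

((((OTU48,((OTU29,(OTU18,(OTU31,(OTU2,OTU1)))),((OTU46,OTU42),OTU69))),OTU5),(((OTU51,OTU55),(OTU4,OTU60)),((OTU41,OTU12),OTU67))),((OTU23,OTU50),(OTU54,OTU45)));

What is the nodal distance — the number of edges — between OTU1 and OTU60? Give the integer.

12

The MRCA of OTU1 and OTU60 is the node subtending (((OTU48,((OTU29,(OTU18,(OTU31,(OTU2,OTU1)))),((OTU46,OTU42),OTU69))),OTU5),(((OTU51,OTU55),(OTU4,OTU60)),((OTU41,OTU12),OTU67))).
From OTU1 up to that node: 8 branches. From OTU60 up to the same node: 4 branches. Total: 8 + 4 = 12.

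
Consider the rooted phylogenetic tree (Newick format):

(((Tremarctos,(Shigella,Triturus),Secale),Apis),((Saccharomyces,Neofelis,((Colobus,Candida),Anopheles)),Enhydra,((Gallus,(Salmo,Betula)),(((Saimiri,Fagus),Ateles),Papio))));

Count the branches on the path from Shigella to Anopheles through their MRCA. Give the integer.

8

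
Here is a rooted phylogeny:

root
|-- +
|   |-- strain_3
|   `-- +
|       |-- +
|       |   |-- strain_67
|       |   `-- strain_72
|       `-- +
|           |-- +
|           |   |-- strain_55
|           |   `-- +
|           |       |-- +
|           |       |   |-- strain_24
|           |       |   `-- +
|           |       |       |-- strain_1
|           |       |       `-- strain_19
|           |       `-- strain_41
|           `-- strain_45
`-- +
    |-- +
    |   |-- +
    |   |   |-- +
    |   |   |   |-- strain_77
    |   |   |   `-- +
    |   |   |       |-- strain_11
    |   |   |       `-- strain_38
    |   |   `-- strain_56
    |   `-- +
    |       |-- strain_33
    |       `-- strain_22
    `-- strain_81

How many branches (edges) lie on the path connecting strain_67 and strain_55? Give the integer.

The MRCA of strain_67 and strain_55 is the node subtending ((strain_67,strain_72),((strain_55,((strain_24,(strain_1,strain_19)),strain_41)),strain_45)).
From strain_67 up to that node: 2 branches. From strain_55 up to the same node: 3 branches. Total: 2 + 3 = 5.

5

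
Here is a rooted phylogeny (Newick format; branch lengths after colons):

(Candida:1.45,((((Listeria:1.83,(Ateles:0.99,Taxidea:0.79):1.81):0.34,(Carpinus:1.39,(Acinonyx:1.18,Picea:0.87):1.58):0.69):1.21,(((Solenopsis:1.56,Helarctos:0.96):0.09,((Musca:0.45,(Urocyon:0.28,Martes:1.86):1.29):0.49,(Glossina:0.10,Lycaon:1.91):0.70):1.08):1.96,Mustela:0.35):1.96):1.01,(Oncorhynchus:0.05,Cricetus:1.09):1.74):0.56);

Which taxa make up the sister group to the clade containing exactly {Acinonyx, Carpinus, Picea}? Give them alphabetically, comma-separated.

Ateles, Listeria, Taxidea

The clade containing exactly {Acinonyx, Carpinus, Picea} attaches to the tree at the node subtending ((Listeria,(Ateles,Taxidea)),(Carpinus,(Acinonyx,Picea))).
The other lineage descending from that same node — the sister group — is (Listeria,(Ateles,Taxidea)); its 3 tips in alphabetical order are the answer.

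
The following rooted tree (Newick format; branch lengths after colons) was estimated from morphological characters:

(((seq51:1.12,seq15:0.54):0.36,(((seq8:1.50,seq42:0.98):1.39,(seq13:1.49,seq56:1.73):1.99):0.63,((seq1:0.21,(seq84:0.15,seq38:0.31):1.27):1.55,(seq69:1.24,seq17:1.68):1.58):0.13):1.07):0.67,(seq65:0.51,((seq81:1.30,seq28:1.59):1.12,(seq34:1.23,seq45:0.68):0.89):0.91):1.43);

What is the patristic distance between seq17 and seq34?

The path runs seq17 → … → MRCA → … → seq34; the MRCA is the root of the tree.
Branch lengths along that path: 1.68 + 1.58 + 0.13 + 1.07 + 0.67 + 1.43 + 0.91 + 0.89 + 1.23 = 9.59.

9.59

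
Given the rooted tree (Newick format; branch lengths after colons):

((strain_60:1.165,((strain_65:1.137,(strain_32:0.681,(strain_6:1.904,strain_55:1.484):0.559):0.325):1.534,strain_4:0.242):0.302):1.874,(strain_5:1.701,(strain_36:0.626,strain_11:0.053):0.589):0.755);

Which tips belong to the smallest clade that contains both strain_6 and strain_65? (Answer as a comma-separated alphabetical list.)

strain_32, strain_55, strain_6, strain_65

Tracing strain_6: it sits inside (strain_6,strain_55).
Tracing strain_65: it sits inside (strain_65,(strain_32,(strain_6,strain_55))).
The smallest clade enclosing both is (strain_65,(strain_32,(strain_6,strain_55))); the answer is its 4 terminal taxa in alphabetical order.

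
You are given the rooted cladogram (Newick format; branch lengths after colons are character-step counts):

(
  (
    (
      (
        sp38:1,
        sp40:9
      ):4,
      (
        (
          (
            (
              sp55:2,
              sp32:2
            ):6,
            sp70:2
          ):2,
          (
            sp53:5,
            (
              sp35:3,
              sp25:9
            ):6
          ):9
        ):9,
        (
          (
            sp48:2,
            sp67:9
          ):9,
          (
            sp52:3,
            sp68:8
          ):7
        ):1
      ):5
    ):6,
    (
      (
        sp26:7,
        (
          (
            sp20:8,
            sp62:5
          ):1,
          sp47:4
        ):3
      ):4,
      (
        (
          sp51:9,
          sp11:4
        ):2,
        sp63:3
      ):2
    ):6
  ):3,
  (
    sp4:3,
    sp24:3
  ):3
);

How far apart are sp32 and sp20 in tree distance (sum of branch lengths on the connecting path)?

The path runs sp32 → … → MRCA → … → sp20; the MRCA is the node subtending (((sp38,sp40),((((sp55,sp32),sp70),(sp53,(sp35,sp25))),((sp48,sp67),(sp52,sp68)))),((sp26,((sp20,sp62),sp47)),((sp51,sp11),sp63))).
Branch lengths along that path: 2 + 6 + 2 + 9 + 5 + 6 + 6 + 4 + 3 + 1 + 8 = 52.

52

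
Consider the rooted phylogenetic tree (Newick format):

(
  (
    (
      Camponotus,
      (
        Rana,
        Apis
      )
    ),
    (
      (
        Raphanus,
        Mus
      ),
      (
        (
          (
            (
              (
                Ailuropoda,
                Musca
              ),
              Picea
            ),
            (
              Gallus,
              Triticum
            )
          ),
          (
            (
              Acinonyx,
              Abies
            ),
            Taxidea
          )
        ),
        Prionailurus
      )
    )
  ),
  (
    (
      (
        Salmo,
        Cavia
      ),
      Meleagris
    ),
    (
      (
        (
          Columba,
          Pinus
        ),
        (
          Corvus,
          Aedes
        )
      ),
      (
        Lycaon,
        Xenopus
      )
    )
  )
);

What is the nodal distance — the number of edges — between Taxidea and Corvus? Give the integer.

11

The MRCA of Taxidea and Corvus is the root of the tree.
From Taxidea up to that node: 6 branches. From Corvus up to the same node: 5 branches. Total: 6 + 5 = 11.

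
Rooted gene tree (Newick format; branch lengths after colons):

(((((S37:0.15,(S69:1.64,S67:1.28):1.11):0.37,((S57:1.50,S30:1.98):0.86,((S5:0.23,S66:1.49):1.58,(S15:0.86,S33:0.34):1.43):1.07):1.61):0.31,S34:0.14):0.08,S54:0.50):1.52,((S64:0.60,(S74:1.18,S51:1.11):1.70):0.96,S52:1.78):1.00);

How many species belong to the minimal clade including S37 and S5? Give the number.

9

The MRCA of S37 and S5 is the node subtending ((S37,(S69,S67)),((S57,S30),((S5,S66),(S15,S33)))).
That clade contains 9 terminal taxa: S15, S30, S33, S37, S5, S57, S66, S67, S69.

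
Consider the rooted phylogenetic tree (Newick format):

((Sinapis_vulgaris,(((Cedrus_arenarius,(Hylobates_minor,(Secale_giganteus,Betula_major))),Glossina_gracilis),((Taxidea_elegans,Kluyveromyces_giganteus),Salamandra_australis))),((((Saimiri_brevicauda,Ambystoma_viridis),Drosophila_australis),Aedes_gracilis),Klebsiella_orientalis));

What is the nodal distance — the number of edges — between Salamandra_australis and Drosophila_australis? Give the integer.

8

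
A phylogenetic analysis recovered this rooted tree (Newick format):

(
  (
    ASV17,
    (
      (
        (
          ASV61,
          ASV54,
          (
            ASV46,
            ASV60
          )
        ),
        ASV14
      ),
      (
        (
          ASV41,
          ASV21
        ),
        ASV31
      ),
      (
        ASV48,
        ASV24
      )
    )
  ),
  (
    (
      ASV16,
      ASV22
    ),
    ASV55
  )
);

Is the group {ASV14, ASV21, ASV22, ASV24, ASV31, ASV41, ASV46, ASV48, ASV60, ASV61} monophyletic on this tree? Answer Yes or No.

No

The MRCA of the listed taxa is the root, so the smallest clade containing them is the whole tree.
That clade also contains ASV16, ASV17, ASV54, ASV55, which are not in the proposed group, so the group is not monophyletic.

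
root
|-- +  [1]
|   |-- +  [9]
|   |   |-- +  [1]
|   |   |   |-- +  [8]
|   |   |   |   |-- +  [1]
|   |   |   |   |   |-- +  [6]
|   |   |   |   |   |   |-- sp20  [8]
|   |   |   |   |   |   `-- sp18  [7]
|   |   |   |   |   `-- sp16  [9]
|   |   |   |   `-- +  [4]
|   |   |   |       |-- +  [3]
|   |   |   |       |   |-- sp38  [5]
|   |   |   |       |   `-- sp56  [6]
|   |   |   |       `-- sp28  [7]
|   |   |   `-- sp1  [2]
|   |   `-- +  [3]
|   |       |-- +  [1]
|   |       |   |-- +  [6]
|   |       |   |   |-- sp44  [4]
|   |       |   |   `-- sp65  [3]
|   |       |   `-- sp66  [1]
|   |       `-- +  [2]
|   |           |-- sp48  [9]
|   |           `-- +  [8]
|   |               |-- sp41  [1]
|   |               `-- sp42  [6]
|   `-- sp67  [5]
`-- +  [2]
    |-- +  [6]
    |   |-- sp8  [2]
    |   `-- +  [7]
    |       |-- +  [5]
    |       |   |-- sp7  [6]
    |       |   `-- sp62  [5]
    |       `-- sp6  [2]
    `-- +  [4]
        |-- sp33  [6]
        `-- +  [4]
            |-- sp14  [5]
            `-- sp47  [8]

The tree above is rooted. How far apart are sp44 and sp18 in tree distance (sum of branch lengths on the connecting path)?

37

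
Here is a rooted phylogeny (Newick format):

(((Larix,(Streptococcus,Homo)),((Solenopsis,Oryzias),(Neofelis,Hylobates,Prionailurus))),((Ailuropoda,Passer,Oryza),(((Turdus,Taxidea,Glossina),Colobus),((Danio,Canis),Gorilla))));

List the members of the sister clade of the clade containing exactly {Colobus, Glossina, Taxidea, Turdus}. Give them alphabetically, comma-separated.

Canis, Danio, Gorilla

The clade containing exactly {Colobus, Glossina, Taxidea, Turdus} attaches to the tree at the node subtending (((Turdus,Taxidea,Glossina),Colobus),((Danio,Canis),Gorilla)).
The other lineage descending from that same node — the sister group — is ((Danio,Canis),Gorilla); its 3 tips in alphabetical order are the answer.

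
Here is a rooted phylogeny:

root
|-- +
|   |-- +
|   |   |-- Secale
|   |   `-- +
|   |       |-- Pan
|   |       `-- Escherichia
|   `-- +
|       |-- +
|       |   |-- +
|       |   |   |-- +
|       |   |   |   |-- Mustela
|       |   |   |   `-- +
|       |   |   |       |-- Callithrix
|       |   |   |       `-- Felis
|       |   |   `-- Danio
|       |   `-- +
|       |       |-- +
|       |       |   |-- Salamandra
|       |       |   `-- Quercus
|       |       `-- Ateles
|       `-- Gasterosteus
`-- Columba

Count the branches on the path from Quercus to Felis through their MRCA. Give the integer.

The MRCA of Quercus and Felis is the node subtending (((Mustela,(Callithrix,Felis)),Danio),((Salamandra,Quercus),Ateles)).
From Quercus up to that node: 3 branches. From Felis up to the same node: 4 branches. Total: 3 + 4 = 7.

7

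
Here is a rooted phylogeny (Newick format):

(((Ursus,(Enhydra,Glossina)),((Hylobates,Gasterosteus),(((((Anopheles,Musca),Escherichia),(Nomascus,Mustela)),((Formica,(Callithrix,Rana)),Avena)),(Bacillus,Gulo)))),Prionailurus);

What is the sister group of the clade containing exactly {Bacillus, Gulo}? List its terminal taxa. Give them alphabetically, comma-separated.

Anopheles, Avena, Callithrix, Escherichia, Formica, Musca, Mustela, Nomascus, Rana

The clade containing exactly {Bacillus, Gulo} attaches to the tree at the node subtending (((((Anopheles,Musca),Escherichia),(Nomascus,Mustela)),((Formica,(Callithrix,Rana)),Avena)),(Bacillus,Gulo)).
The other lineage descending from that same node — the sister group — is ((((Anopheles,Musca),Escherichia),(Nomascus,Mustela)),((Formica,(Callithrix,Rana)),Avena)); its 9 tips in alphabetical order are the answer.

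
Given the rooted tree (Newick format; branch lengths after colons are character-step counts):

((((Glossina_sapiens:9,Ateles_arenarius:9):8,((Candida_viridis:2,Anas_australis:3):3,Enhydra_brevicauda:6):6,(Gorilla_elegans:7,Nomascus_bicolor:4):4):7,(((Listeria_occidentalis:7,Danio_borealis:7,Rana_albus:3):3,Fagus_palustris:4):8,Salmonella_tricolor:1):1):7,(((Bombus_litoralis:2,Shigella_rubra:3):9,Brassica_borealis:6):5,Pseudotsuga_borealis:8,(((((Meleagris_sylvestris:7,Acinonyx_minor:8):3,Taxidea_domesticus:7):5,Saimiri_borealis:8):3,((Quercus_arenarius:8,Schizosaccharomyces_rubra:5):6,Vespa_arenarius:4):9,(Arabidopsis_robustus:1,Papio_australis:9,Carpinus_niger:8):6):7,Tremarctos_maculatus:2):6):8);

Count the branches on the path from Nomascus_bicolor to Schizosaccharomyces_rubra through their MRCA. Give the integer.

10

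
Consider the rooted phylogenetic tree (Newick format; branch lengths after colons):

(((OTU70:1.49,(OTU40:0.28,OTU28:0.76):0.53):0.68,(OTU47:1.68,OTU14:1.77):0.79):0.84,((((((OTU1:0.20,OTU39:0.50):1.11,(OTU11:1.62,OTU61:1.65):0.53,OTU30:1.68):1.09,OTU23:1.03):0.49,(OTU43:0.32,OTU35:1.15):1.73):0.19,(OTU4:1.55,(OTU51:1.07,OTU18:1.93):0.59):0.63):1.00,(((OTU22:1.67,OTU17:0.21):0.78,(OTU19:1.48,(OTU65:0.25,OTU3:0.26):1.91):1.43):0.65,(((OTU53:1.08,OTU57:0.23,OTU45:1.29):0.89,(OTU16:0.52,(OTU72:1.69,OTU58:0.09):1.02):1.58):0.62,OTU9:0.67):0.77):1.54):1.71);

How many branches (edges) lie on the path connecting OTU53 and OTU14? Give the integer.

9

The MRCA of OTU53 and OTU14 is the root of the tree.
From OTU53 up to that node: 6 branches. From OTU14 up to the same node: 3 branches. Total: 6 + 3 = 9.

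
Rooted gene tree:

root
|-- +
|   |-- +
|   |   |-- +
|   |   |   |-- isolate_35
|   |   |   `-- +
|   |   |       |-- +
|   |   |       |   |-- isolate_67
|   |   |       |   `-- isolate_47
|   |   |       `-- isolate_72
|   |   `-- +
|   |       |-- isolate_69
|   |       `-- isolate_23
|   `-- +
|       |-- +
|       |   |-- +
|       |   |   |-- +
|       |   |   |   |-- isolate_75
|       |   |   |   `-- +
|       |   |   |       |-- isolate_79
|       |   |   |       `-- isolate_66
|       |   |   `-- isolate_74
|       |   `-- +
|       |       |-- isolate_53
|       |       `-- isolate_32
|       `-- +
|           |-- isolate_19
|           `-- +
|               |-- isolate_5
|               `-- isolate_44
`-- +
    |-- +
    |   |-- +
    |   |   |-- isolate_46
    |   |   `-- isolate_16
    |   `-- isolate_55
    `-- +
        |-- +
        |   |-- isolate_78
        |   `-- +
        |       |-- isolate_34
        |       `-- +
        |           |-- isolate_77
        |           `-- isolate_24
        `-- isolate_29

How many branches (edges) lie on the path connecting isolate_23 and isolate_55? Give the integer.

7

The MRCA of isolate_23 and isolate_55 is the root of the tree.
From isolate_23 up to that node: 4 branches. From isolate_55 up to the same node: 3 branches. Total: 4 + 3 = 7.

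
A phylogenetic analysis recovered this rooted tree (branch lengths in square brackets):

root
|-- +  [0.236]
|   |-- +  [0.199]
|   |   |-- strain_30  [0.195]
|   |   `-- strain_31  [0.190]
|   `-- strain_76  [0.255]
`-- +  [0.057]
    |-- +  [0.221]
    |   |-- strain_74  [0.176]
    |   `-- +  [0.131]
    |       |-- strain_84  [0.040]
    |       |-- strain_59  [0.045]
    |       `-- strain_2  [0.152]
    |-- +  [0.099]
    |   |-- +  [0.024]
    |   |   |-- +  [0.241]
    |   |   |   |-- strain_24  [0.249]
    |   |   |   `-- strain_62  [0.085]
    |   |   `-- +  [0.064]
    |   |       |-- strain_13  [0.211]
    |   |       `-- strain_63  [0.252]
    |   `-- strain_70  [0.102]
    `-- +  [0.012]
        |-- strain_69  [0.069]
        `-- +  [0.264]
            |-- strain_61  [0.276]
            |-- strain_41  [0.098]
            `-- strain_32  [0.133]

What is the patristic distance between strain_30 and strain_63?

The path runs strain_30 → … → MRCA → … → strain_63; the MRCA is the root of the tree.
Branch lengths along that path: 0.195 + 0.199 + 0.236 + 0.057 + 0.099 + 0.024 + 0.064 + 0.252 = 1.126.

1.126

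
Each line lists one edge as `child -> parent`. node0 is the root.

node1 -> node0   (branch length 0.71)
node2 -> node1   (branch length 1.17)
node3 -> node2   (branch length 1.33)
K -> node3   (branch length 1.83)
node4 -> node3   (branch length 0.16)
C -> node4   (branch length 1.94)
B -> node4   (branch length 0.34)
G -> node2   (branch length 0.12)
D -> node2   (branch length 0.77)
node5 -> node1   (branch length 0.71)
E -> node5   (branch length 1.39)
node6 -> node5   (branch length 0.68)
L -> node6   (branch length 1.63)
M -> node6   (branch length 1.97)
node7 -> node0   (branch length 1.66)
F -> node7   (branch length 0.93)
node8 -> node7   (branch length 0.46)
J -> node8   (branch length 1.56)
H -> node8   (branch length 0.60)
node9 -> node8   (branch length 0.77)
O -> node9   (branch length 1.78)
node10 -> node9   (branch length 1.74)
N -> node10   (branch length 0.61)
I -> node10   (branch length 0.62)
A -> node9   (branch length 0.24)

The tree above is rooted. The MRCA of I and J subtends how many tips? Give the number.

6

The MRCA of I and J is the node subtending (J,H,(O,(N,I),A)).
That clade contains 6 terminal taxa: A, H, I, J, N, O.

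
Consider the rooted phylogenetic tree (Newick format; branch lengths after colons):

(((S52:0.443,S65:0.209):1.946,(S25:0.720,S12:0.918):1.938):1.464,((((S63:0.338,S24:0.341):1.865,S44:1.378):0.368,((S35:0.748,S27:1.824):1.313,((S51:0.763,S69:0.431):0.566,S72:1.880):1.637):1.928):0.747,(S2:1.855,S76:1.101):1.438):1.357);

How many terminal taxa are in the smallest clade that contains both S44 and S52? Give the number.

14

The MRCA of S44 and S52 is the root, so the clade is the entire tree.
That clade contains 14 terminal taxa: S12, S2, S24, S25, S27, S35, S44, S51, S52, S63, S65, S69, S72, S76.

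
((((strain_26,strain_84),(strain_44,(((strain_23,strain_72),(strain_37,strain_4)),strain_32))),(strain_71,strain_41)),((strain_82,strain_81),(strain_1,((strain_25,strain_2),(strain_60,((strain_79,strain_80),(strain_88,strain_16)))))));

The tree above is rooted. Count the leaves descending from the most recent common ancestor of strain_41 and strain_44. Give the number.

10

The MRCA of strain_41 and strain_44 is the node subtending (((strain_26,strain_84),(strain_44,(((strain_23,strain_72),(strain_37,strain_4)),strain_32))),(strain_71,strain_41)).
That clade contains 10 terminal taxa: strain_23, strain_26, strain_32, strain_37, strain_4, strain_41, strain_44, strain_71, strain_72, strain_84.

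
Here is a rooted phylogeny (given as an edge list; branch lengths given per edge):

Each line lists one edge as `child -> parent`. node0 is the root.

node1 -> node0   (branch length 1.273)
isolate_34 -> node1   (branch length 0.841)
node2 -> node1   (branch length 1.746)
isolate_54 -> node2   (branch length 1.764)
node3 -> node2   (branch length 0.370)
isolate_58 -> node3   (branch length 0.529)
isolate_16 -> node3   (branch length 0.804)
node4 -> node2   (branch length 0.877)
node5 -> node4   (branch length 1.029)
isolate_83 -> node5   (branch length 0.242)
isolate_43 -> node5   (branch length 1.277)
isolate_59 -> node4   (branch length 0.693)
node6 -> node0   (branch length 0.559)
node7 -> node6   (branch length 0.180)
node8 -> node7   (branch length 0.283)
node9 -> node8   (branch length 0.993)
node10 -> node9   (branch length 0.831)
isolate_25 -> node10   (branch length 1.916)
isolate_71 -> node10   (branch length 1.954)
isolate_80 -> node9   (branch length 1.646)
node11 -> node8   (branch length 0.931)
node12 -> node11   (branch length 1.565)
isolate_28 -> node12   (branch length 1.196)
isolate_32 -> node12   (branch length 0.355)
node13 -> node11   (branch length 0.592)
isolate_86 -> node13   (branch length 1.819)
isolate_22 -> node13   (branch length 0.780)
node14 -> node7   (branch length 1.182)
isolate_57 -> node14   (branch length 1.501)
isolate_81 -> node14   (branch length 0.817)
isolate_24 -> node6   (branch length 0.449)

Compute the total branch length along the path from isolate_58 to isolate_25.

8.680

The path runs isolate_58 → … → MRCA → … → isolate_25; the MRCA is the root of the tree.
Branch lengths along that path: 0.529 + 0.370 + 1.746 + 1.273 + 0.559 + 0.180 + 0.283 + 0.993 + 0.831 + 1.916 = 8.680.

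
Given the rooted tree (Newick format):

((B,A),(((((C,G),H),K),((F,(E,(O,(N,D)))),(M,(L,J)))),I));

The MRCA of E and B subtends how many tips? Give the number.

The MRCA of E and B is the root, so the clade is the entire tree.
That clade contains 15 terminal taxa: A, B, C, D, E, F, G, H, I, J, K, L, M, N, O.

15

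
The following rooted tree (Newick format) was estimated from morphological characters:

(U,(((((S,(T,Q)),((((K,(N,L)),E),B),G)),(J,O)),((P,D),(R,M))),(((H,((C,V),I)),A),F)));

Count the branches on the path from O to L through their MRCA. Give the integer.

9

The MRCA of O and L is the node subtending (((S,(T,Q)),((((K,(N,L)),E),B),G)),(J,O)).
From O up to that node: 2 branches. From L up to the same node: 7 branches. Total: 2 + 7 = 9.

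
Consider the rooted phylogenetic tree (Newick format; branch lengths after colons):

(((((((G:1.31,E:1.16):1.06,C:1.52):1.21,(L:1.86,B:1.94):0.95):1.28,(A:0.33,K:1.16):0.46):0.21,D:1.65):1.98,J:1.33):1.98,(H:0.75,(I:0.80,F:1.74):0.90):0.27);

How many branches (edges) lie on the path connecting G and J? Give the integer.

7

The MRCA of G and J is the node subtending ((((((G,E),C),(L,B)),(A,K)),D),J).
From G up to that node: 6 branches. From J up to the same node: 1 branch. Total: 6 + 1 = 7.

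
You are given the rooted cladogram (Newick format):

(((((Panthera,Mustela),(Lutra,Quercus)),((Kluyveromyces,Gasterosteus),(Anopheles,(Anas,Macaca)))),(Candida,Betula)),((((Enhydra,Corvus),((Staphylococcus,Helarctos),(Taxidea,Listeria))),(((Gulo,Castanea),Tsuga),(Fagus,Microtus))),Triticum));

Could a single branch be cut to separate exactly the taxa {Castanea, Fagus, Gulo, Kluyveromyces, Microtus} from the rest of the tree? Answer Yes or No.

No

The MRCA of the listed taxa is the root, so the smallest clade containing them is the whole tree.
That clade also contains Anas, Anopheles, Betula, Candida, Corvus, Enhydra, Gasterosteus, Helarctos, Listeria, Lutra, Macaca, Mustela, Panthera, Quercus, Staphylococcus, Taxidea, Triticum, Tsuga, which are not in the proposed group, so the group is not monophyletic.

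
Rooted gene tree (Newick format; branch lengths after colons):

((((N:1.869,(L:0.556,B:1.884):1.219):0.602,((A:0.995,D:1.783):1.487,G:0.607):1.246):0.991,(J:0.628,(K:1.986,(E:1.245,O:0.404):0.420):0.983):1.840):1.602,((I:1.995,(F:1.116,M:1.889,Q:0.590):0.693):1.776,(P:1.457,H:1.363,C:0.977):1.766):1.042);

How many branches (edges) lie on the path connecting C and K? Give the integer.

7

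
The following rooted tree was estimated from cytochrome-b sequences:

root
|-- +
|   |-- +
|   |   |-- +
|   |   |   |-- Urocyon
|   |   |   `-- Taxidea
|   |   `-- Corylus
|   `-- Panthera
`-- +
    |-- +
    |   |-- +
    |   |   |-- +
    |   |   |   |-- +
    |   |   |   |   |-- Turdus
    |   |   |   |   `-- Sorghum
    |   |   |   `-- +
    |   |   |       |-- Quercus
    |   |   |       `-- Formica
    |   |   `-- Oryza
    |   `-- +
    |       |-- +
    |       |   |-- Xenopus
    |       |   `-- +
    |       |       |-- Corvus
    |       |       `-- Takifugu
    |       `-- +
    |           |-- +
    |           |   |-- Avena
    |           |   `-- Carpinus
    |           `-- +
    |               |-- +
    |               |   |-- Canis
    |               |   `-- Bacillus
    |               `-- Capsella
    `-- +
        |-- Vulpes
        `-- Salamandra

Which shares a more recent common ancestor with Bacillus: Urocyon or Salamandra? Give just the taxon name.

Salamandra

The MRCA of Bacillus and Salamandra subtends (((((Turdus,Sorghum),(Quercus,Formica)),Oryza),((Xenopus,(Corvus,Takifugu)),((Avena,Carpinus),((Canis,Bacillus),Capsella)))),(Vulpes,Salamandra)) (15 taxa).
The MRCA of Bacillus and Urocyon is the root, subtending the entire tree (19 taxa).
The first is nested inside the second, so Bacillus shares a more recent common ancestor with Salamandra.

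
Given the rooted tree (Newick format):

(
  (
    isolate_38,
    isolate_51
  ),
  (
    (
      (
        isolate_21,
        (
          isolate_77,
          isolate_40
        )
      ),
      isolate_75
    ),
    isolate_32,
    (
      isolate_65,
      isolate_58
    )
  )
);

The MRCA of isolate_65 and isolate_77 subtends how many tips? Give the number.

7

The MRCA of isolate_65 and isolate_77 is the node subtending (((isolate_21,(isolate_77,isolate_40)),isolate_75),isolate_32,(isolate_65,isolate_58)).
That clade contains 7 terminal taxa: isolate_21, isolate_32, isolate_40, isolate_58, isolate_65, isolate_75, isolate_77.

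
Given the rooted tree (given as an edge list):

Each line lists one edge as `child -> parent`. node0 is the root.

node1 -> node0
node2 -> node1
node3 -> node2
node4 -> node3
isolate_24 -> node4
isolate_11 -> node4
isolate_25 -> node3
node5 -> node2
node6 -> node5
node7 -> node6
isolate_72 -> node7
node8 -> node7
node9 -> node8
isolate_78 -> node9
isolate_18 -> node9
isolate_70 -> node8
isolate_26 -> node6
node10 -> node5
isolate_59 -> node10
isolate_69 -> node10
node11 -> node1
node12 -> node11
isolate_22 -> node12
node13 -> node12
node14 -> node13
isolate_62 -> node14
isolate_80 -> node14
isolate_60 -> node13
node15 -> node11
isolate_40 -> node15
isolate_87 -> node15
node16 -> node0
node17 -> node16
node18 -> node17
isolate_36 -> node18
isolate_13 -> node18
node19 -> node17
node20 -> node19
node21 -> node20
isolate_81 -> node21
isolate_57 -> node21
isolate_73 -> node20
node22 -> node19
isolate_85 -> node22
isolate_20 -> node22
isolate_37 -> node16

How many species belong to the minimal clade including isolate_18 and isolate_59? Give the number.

7

The MRCA of isolate_18 and isolate_59 is the node subtending (((isolate_72,((isolate_78,isolate_18),isolate_70)),isolate_26),(isolate_59,isolate_69)).
That clade contains 7 terminal taxa: isolate_18, isolate_26, isolate_59, isolate_69, isolate_70, isolate_72, isolate_78.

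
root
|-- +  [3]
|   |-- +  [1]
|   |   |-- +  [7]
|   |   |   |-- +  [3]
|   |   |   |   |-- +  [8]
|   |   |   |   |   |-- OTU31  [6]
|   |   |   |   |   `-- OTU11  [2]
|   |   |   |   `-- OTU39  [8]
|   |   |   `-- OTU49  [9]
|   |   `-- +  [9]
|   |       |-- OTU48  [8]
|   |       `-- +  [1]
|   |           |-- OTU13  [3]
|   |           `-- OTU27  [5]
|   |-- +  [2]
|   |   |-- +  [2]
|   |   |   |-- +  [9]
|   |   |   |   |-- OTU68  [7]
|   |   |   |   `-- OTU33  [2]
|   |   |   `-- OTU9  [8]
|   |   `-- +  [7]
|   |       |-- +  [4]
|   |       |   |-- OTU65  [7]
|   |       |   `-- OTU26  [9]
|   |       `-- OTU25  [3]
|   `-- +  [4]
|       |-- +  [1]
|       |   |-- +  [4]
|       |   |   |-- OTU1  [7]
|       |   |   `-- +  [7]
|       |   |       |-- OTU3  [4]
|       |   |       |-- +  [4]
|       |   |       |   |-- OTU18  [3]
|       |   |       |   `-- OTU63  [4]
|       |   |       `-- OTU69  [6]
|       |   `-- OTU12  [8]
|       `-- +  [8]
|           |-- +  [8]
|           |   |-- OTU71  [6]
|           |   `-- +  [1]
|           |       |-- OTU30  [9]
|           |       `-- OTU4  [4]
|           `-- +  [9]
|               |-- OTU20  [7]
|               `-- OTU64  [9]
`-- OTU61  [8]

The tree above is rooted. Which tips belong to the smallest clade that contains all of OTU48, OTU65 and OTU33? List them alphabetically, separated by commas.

Tracing OTU48: it sits inside (OTU48,(OTU13,OTU27)).
Tracing OTU65: it sits inside (OTU65,OTU26).
Tracing OTU33: it sits inside (OTU68,OTU33).
The smallest clade enclosing all 3 is (((((OTU31,OTU11),OTU39),OTU49),(OTU48,(OTU13,OTU27))),(((OTU68,OTU33),OTU9),((OTU65,OTU26),OTU25)),(((OTU1,(OTU3,(OTU18,OTU63),OTU69)),OTU12),((OTU71,(OTU30,OTU4)),(OTU20,OTU64)))); the answer is its 24 terminal taxa in alphabetical order.

OTU1, OTU11, OTU12, OTU13, OTU18, OTU20, OTU25, OTU26, OTU27, OTU3, OTU30, OTU31, OTU33, OTU39, OTU4, OTU48, OTU49, OTU63, OTU64, OTU65, OTU68, OTU69, OTU71, OTU9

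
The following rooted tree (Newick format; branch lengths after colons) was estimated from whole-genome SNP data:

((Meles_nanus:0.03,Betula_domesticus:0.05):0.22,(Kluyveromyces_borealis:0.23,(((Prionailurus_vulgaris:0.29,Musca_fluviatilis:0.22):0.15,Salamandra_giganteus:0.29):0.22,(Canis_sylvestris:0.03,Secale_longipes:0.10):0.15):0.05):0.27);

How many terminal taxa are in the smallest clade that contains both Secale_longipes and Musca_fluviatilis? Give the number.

The MRCA of Secale_longipes and Musca_fluviatilis is the node subtending (((Prionailurus_vulgaris,Musca_fluviatilis),Salamandra_giganteus),(Canis_sylvestris,Secale_longipes)).
That clade contains 5 terminal taxa: Canis_sylvestris, Musca_fluviatilis, Prionailurus_vulgaris, Salamandra_giganteus, Secale_longipes.

5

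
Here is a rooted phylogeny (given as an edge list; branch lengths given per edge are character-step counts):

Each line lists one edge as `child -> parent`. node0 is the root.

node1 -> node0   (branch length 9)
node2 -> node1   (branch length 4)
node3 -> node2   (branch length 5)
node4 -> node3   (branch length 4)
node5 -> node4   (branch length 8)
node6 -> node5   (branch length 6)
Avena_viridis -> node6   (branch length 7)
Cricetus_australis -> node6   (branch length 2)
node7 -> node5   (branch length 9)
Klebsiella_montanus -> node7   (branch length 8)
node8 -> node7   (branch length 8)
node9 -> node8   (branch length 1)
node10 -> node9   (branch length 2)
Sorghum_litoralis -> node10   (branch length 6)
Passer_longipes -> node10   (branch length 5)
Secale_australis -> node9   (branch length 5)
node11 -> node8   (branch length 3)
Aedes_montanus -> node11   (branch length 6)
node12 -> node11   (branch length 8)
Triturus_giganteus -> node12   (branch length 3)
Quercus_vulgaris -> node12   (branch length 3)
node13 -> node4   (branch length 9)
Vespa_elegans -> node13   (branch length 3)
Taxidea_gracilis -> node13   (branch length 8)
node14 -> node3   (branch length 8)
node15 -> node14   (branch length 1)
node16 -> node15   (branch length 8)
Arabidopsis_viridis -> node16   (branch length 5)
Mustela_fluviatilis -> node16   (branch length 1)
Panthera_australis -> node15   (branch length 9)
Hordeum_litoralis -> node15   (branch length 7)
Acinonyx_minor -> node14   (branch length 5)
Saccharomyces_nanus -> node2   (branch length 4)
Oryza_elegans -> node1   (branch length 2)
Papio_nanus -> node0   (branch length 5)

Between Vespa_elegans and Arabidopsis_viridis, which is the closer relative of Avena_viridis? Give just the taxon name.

Vespa_elegans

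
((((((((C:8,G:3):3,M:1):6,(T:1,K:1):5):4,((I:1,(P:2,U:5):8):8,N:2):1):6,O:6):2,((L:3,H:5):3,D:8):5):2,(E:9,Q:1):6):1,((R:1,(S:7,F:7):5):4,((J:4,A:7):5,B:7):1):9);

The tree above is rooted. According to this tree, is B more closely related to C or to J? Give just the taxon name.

J

The MRCA of B and J subtends ((J,A),B) (3 taxa).
The MRCA of B and C is the root, subtending the entire tree (21 taxa).
The first is nested inside the second, so B shares a more recent common ancestor with J.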